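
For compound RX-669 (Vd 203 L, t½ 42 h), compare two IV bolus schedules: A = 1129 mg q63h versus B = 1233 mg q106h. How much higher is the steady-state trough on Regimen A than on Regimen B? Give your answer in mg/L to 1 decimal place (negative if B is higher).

Regimen A: f = (1/2)^(63/42) ≈ 0.3536; Cmin,ss = (1129/203)·f/(1−f) ≈ 3.042 mg/L.
Regimen B: f = (1/2)^(106/42) ≈ 0.1739; Cmin,ss = (1233/203)·f/(1−f) ≈ 1.279 mg/L.
Difference ≈ 3.042 − 1.279 ≈ 1.763 mg/L.

1.8 mg/L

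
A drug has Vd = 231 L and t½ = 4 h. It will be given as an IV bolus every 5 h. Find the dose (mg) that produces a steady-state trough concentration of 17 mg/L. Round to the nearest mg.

5413 mg

τ/t½ = 5/4 ≈ 1.25, so f = (1/2)^(5/4) ≈ 0.420448.
Cmin,ss = (D/Vd)·f/(1−f), so D = Cmin,ss·Vd·(1−f)/f.
D = 17 × 231 × (1−f)/f ≈ 17 × 231 × 1.37842 ≈ 5413.06 mg.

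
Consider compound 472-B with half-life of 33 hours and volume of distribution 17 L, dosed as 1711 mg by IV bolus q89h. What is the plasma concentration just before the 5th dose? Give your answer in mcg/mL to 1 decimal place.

18.3 mcg/mL

f = (1/2)^(τ/t½) = (1/2)^(89/33) ≈ 0.1542.
C₀ = D/Vd = 1711/17 ≈ 100.647 mcg/mL.
Before the 5th dose, 4 doses have been given. Superposition: Cmin = C₀·(f + f² + … + f^4).
≈ 100.647 × (0.1542 + 0.0238 + 0.0037 + 0.0006) ≈ 100.647 × 0.1823 ≈ 18.348 mcg/mL.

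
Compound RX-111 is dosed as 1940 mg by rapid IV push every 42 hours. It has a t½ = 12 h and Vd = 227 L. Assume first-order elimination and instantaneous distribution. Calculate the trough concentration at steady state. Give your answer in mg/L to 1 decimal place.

k = ln2/t½ = ln2/12 ≈ 0.057762 h⁻¹; fraction remaining f = e^(−kτ) = e^(−0.057762×42) ≈ 0.0884.
Single-dose peak C₀ = D/Vd = 1940/227 ≈ 8.546 mg/L.
Steady-state trough Cmin,ss = C₀·f/(1−f) ≈ 8.546 × 0.0884/0.9116 ≈ 0.829 mg/L.

0.8 mg/L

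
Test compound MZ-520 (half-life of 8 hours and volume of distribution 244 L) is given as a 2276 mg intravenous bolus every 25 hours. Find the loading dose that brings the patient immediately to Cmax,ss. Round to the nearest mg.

2571 mg

f = (1/2)^(25/8) ≈ 0.114626; accumulation ratio R = 1/(1−f) ≈ 1.12947.
Loading dose to hit Cmax,ss on first dose: D_load = D_maint·R ≈ 2276 × 1.12947 ≈ 2570.67 mg.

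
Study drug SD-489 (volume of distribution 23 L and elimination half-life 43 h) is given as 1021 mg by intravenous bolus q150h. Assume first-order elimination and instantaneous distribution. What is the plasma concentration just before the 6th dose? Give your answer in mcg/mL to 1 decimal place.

4.3 mcg/mL

f = (1/2)^(τ/t½) = (1/2)^(150/43) ≈ 0.0891.
C₀ = D/Vd = 1021/23 ≈ 44.391 mcg/mL.
Before the 6th dose, 5 doses have been given. Superposition: Cmin = C₀·(f + f² + … + f^5).
≈ 44.391 × (0.0891 + 0.0079 + 0.0007 + 0.0001 + 0.0000) ≈ 44.391 × 0.0978 ≈ 4.341 mcg/mL.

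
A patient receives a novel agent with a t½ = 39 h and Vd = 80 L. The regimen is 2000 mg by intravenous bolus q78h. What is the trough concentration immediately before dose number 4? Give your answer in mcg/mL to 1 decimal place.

8.2 mcg/mL

f = (1/2)^(τ/t½) = (1/2)^(78/39) ≈ 0.2500.
C₀ = D/Vd = 2000/80 ≈ 25.000 mcg/mL.
Before the 4th dose, 3 doses have been given. Superposition: Cmin = C₀·(f + f² + … + f^3).
≈ 25.000 × (0.2500 + 0.0625 + 0.0156) ≈ 25.000 × 0.3281 ≈ 8.203 mcg/mL.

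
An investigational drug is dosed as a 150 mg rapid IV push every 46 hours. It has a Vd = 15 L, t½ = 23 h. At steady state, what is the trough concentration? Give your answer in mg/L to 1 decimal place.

τ = 46 h = 2 half-lives, so f = (1/2)^2 = 0.25.
Accumulation ratio R = 1/(1 − f) = 1/0.75 = 4/3.
Single-dose peak C₀ = D/Vd = 150/15 = 10 mg/L.
Steady-state peak Cmax,ss = C₀·R = 10 × 4/3 ≈ 13.333 mg/L.
Steady-state trough Cmin,ss = Cmax,ss·f ≈ 13.333 × 0.25 ≈ 3.333 mg/L.

3.3 mg/L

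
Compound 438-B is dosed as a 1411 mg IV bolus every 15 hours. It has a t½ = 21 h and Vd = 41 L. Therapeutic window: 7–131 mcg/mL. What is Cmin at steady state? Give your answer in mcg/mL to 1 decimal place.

53.7 mcg/mL

τ/t½ = 15/21 ≈ 0.71429, so fraction remaining f = (1/2)^(15/21) ≈ 0.6095.
Accumulation ratio R = 1/(1 − f) ≈ 1/0.3905 ≈ 2.5608.
Each bolus raises the concentration by D/Vd = 1411/41 ≈ 34.415 mcg/mL.
Steady-state peak Cmax,ss = C₀·R ≈ 34.415 × 2.5608 ≈ 88.130 mcg/mL.
One interval later, Cmin,ss = Cmax,ss·e^(−kτ) ≈ 88.130 × 0.6095 ≈ 53.715 mcg/mL.
Trough 53.7 mcg/mL vs MEC 7 mcg/mL: adequate.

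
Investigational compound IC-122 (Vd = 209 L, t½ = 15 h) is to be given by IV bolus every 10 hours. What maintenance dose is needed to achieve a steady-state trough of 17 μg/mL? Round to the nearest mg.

τ/t½ = 10/15 ≈ 0.66667, so f = (1/2)^(10/15) ≈ 0.629961.
Cmin,ss = (D/Vd)·f/(1−f), so D = Cmin,ss·Vd·(1−f)/f.
D = 17 × 209 × (1−f)/f ≈ 17 × 209 × 0.58740 ≈ 2087.03 mg.

2087 mg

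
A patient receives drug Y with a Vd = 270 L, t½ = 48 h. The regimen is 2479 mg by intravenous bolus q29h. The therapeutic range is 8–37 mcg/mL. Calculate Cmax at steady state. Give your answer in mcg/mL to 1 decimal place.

Over one 29-h interval, 29/48 ≈ 0.60417 half-lives elapse, leaving f ≈ 0.6579 of each dose.
Accumulation ratio R = 1/(1 − f) ≈ 1/0.3421 ≈ 2.9231.
Single-dose peak C₀ = D/Vd = 2479/270 ≈ 9.181 mcg/mL.
Steady-state peak Cmax,ss = C₀·R ≈ 9.181 × 2.9231 ≈ 26.837 mcg/mL.
Peak 26.8 mcg/mL vs MTC 37 mcg/mL: below toxic threshold.

26.8 mcg/mL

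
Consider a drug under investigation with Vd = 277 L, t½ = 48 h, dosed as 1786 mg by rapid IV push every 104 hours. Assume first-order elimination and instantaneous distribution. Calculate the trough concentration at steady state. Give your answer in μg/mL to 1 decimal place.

Over one 104-h interval, 104/48 ≈ 2.1667 half-lives elapse, leaving f ≈ 0.2227 of each dose.
At steady state, accumulation factor R = 1/(1 − e^(−kτ)) ≈ 1.2865.
Single-dose peak C₀ = D/Vd = 1786/277 ≈ 6.448 μg/mL.
Steady-state peak Cmax,ss = C₀·R ≈ 6.448 × 1.2865 ≈ 8.295 μg/mL.
One interval later, Cmin,ss = Cmax,ss·e^(−kτ) ≈ 8.295 × 0.2227 ≈ 1.847 μg/mL.

1.8 μg/mL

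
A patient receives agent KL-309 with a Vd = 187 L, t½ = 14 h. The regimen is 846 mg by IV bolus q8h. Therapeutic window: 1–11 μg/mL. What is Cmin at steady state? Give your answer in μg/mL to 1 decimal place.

τ/t½ = 8/14 ≈ 0.57143, so fraction remaining f = (1/2)^(8/14) ≈ 0.6730.
Single-dose peak C₀ = D/Vd = 846/187 ≈ 4.524 μg/mL.
Steady-state trough Cmin,ss = C₀·f/(1−f) ≈ 4.524 × 0.6730/0.3270 ≈ 9.311 μg/mL.
Trough 9.3 μg/mL vs MEC 1 μg/mL: adequate.

9.3 μg/mL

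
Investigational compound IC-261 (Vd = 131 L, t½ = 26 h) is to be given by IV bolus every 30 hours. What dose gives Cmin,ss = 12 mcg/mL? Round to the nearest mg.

τ/t½ = 30/26 ≈ 1.1538, so f = (1/2)^(30/26) ≈ 0.449425.
Cmin,ss = (D/Vd)·f/(1−f), so D = Cmin,ss·Vd·(1−f)/f.
D = 12 × 131 × (1−f)/f ≈ 12 × 131 × 1.22507 ≈ 1925.81 mg.

1926 mg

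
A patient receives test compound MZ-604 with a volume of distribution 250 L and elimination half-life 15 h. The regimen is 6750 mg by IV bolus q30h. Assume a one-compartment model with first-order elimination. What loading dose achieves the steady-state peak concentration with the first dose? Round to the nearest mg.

9000 mg

f = (1/2)^(30/15) ≈ 0.250000; accumulation ratio R = 1/(1−f) ≈ 1.33333.
Loading dose to hit Cmax,ss on first dose: D_load = D_maint·R ≈ 6750 × 1.33333 ≈ 8999.98 mg.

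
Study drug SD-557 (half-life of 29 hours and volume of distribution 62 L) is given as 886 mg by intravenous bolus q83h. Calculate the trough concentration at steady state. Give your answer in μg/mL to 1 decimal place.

k = ln2/t½ = ln2/29 ≈ 0.023902 h⁻¹; fraction remaining f = e^(−kτ) = e^(−0.023902×83) ≈ 0.1375.
At steady state, accumulation factor R = 1/(1 − e^(−kτ)) ≈ 1.1594.
Each bolus raises the concentration by D/Vd = 886/62 ≈ 14.290 μg/mL.
Steady-state peak Cmax,ss = C₀·R ≈ 14.290 × 1.1594 ≈ 16.568 μg/mL.
Steady-state trough Cmin,ss = Cmax,ss·f ≈ 16.568 × 0.1375 ≈ 2.278 μg/mL.

2.3 μg/mL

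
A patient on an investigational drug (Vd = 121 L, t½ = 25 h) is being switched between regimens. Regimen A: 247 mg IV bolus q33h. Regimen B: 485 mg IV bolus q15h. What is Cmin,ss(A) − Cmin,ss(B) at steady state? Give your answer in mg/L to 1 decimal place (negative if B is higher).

-6.4 mg/L

Regimen A: f = (1/2)^(33/25) ≈ 0.4005; Cmin,ss = (247/121)·f/(1−f) ≈ 1.364 mg/L.
Regimen B: f = (1/2)^(15/25) ≈ 0.6598; Cmin,ss = (485/121)·f/(1−f) ≈ 7.774 mg/L.
Difference ≈ 1.364 − 7.774 ≈ -6.410 mg/L.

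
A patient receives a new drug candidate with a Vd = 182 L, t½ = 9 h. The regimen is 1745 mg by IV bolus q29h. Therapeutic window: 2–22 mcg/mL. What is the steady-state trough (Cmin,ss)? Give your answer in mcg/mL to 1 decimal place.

1.2 mcg/mL

Over one 29-h interval, 29/9 ≈ 3.2222 half-lives elapse, leaving f ≈ 0.1072 of each dose.
At steady state, accumulation factor R = 1/(1 − e^(−kτ)) ≈ 1.1201.
Each bolus raises the concentration by D/Vd = 1745/182 ≈ 9.588 mcg/mL.
Steady-state peak Cmax,ss = C₀·R ≈ 9.588 × 1.1201 ≈ 10.740 mcg/mL.
One interval later, Cmin,ss = Cmax,ss·e^(−kτ) ≈ 10.740 × 0.1072 ≈ 1.151 mcg/mL.
Trough 1.2 mcg/mL vs MEC 2 mcg/mL: subtherapeutic.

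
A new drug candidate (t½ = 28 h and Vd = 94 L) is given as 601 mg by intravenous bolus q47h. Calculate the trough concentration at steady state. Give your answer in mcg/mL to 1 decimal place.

τ/t½ = 47/28 ≈ 1.6786, so fraction remaining f = (1/2)^(47/28) ≈ 0.3124.
Each bolus raises the concentration by D/Vd = 601/94 ≈ 6.394 mcg/mL.
Steady-state trough Cmin,ss = C₀·f/(1−f) ≈ 6.394 × 0.3124/0.6876 ≈ 2.905 mcg/mL.

2.9 mcg/mL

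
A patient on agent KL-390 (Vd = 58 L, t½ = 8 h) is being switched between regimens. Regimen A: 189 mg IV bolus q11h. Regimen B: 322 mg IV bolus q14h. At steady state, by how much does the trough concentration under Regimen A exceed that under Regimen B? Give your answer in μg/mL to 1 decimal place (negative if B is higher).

Regimen A: f = (1/2)^(11/8) ≈ 0.3856; Cmin,ss = (189/58)·f/(1−f) ≈ 2.045 μg/mL.
Regimen B: f = (1/2)^(14/8) ≈ 0.2973; Cmin,ss = (322/58)·f/(1−f) ≈ 2.349 μg/mL.
Difference ≈ 2.045 − 2.349 ≈ -0.304 μg/mL.

-0.3 μg/mL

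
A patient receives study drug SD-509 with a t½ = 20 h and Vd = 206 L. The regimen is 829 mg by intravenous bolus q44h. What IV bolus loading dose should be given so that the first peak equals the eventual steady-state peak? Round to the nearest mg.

f = (1/2)^(44/20) ≈ 0.217638; accumulation ratio R = 1/(1−f) ≈ 1.27818.
Loading dose to hit Cmax,ss on first dose: D_load = D_maint·R ≈ 829 × 1.27818 ≈ 1059.61 mg.

1060 mg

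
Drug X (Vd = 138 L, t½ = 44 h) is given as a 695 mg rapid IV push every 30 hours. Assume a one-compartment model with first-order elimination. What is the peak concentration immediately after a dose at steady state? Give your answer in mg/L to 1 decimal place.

13.4 mg/L

k = ln2/t½ = ln2/44 ≈ 0.015753 h⁻¹; fraction remaining f = e^(−kτ) = e^(−0.015753×30) ≈ 0.6234.
At steady state, accumulation factor R = 1/(1 − e^(−kτ)) ≈ 2.6553.
Single-dose peak C₀ = D/Vd = 695/138 ≈ 5.036 mg/L.
Steady-state peak Cmax,ss = C₀·R ≈ 5.036 × 2.6553 ≈ 13.372 mg/L.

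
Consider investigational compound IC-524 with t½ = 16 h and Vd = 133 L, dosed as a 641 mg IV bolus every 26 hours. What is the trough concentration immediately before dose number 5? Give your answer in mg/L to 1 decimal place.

f = (1/2)^(τ/t½) = (1/2)^(26/16) ≈ 0.3242.
C₀ = D/Vd = 641/133 ≈ 4.820 mg/L.
Before the 5th dose, 4 doses have been given. Superposition: Cmin = C₀·(f + f² + … + f^4).
≈ 4.820 × (0.3242 + 0.1051 + 0.0341 + 0.0110) ≈ 4.820 × 0.4744 ≈ 2.287 mg/L.

2.3 mg/L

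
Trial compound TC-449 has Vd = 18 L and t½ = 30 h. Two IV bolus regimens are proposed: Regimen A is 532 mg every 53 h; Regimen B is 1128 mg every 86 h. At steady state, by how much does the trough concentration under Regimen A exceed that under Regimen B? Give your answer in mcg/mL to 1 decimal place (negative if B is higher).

2.3 mcg/mL

Regimen A: f = (1/2)^(53/30) ≈ 0.2939; Cmin,ss = (532/18)·f/(1−f) ≈ 12.302 mcg/mL.
Regimen B: f = (1/2)^(86/30) ≈ 0.1371; Cmin,ss = (1128/18)·f/(1−f) ≈ 9.957 mcg/mL.
Difference ≈ 12.302 − 9.957 ≈ 2.345 mcg/mL.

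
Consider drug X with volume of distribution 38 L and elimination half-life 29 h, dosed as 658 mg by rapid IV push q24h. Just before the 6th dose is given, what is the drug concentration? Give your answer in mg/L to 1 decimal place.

f = (1/2)^(τ/t½) = (1/2)^(24/29) ≈ 0.5635.
C₀ = D/Vd = 658/38 ≈ 17.316 mg/L.
Before the 6th dose, 5 doses have been given. Superposition: Cmin = C₀·(f + f² + … + f^5).
≈ 17.316 × (0.5635 + 0.3175 + 0.1789 + 0.1008 + 0.0568) ≈ 17.316 × 1.2175 ≈ 21.082 mg/L.

21.1 mg/L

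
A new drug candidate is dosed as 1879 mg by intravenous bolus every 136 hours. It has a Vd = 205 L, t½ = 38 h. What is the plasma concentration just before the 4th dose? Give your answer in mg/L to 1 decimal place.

0.8 mg/L

f = (1/2)^(τ/t½) = (1/2)^(136/38) ≈ 0.0837.
C₀ = D/Vd = 1879/205 ≈ 9.166 mg/L.
Before the 4th dose, 3 doses have been given. Superposition: Cmin = C₀·(f + f² + … + f^3).
≈ 9.166 × (0.0837 + 0.0070 + 0.0006) ≈ 9.166 × 0.0913 ≈ 0.837 mg/L.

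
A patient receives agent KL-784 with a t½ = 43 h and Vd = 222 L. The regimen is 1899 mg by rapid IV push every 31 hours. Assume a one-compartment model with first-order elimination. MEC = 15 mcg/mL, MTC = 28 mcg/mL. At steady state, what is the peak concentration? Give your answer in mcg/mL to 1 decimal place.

k = ln2/t½ = ln2/43 ≈ 0.016120 h⁻¹; fraction remaining f = e^(−kτ) = e^(−0.016120×31) ≈ 0.6067.
At steady state, accumulation factor R = 1/(1 − e^(−kτ)) ≈ 2.5426.
Each bolus raises the concentration by D/Vd = 1899/222 ≈ 8.554 mcg/mL.
Steady-state peak Cmax,ss = C₀·R ≈ 8.554 × 2.5426 ≈ 21.749 mcg/mL.
Peak 21.7 mcg/mL vs MTC 28 mcg/mL: below toxic threshold.

21.7 mcg/mL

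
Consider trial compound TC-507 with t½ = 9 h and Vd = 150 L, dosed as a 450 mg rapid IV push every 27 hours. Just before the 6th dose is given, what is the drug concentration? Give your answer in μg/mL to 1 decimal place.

0.4 μg/mL

f = (1/2)^(τ/t½) = (1/2)^(27/9) ≈ 0.1250.
C₀ = D/Vd = 450/150 ≈ 3.000 μg/mL.
Before the 6th dose, 5 doses have been given. Superposition: Cmin = C₀·(f + f² + … + f^5).
≈ 3.000 × (0.1250 + 0.0156 + 0.0020 + 0.0002 + 0.0000) ≈ 3.000 × 0.1428 ≈ 0.428 μg/mL.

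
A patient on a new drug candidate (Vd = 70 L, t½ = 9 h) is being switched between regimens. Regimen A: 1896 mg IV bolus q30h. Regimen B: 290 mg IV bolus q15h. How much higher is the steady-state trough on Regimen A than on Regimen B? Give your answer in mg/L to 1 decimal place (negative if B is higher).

1.1 mg/L

Regimen A: f = (1/2)^(30/9) ≈ 0.0992; Cmin,ss = (1896/70)·f/(1−f) ≈ 2.983 mg/L.
Regimen B: f = (1/2)^(15/9) ≈ 0.3150; Cmin,ss = (290/70)·f/(1−f) ≈ 1.905 mg/L.
Difference ≈ 2.983 − 1.905 ≈ 1.078 mg/L.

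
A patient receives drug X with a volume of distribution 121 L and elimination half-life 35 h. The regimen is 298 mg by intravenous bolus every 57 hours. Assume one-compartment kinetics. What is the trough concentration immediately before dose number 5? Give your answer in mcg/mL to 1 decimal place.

f = (1/2)^(τ/t½) = (1/2)^(57/35) ≈ 0.3234.
C₀ = D/Vd = 298/121 ≈ 2.463 mcg/mL.
Before the 5th dose, 4 doses have been given. Superposition: Cmin = C₀·(f + f² + … + f^4).
≈ 2.463 × (0.3234 + 0.1046 + 0.0338 + 0.0109) ≈ 2.463 × 0.4727 ≈ 1.164 mcg/mL.

1.2 mcg/mL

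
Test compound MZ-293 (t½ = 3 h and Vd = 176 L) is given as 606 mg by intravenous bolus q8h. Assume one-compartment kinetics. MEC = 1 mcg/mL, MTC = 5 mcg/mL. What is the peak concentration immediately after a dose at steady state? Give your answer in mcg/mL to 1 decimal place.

k = ln2/t½ = ln2/3 ≈ 0.231049 h⁻¹; fraction remaining f = e^(−kτ) = e^(−0.231049×8) ≈ 0.1575.
At steady state, accumulation factor R = 1/(1 − e^(−kτ)) ≈ 1.1869.
Each bolus raises the concentration by D/Vd = 606/176 ≈ 3.443 mcg/mL.
Steady-state peak Cmax,ss = C₀·R ≈ 3.443 × 1.1869 ≈ 4.086 mcg/mL.
Peak 4.1 mcg/mL vs MTC 5 mcg/mL: below toxic threshold.

4.1 mcg/mL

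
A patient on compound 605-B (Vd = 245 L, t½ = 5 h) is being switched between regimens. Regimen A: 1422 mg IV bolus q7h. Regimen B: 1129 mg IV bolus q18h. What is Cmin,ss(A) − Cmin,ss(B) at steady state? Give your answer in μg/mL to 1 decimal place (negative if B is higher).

3.1 μg/mL

Regimen A: f = (1/2)^(7/5) ≈ 0.3789; Cmin,ss = (1422/245)·f/(1−f) ≈ 3.541 μg/mL.
Regimen B: f = (1/2)^(18/5) ≈ 0.0825; Cmin,ss = (1129/245)·f/(1−f) ≈ 0.414 μg/mL.
Difference ≈ 3.541 − 0.414 ≈ 3.127 μg/mL.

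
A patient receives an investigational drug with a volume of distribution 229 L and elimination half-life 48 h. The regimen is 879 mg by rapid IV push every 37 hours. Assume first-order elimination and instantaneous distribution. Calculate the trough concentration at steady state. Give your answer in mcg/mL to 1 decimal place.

Over one 37-h interval, 37/48 ≈ 0.77083 half-lives elapse, leaving f ≈ 0.5861 of each dose.
At steady state, accumulation factor R = 1/(1 − e^(−kτ)) ≈ 2.4160.
Single-dose peak C₀ = D/Vd = 879/229 ≈ 3.838 mcg/mL.
Steady-state peak Cmax,ss = C₀·R ≈ 3.838 × 2.4160 ≈ 9.273 mcg/mL.
Steady-state trough Cmin,ss = Cmax,ss·f ≈ 9.273 × 0.5861 ≈ 5.435 mcg/mL.

5.4 mcg/mL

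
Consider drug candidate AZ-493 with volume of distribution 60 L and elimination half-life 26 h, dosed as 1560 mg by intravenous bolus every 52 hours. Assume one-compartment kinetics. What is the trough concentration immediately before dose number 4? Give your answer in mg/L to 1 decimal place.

f = (1/2)^(τ/t½) = (1/2)^(52/26) ≈ 0.2500.
C₀ = D/Vd = 1560/60 ≈ 26.000 mg/L.
Before the 4th dose, 3 doses have been given. Superposition: Cmin = C₀·(f + f² + … + f^3).
≈ 26.000 × (0.2500 + 0.0625 + 0.0156) ≈ 26.000 × 0.3281 ≈ 8.531 mg/L.

8.5 mg/L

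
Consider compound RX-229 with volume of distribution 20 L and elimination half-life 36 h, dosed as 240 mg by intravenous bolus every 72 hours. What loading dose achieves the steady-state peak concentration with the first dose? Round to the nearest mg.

f = (1/2)^(72/36) ≈ 0.250000; accumulation ratio R = 1/(1−f) ≈ 1.33333.
Loading dose to hit Cmax,ss on first dose: D_load = D_maint·R ≈ 240 × 1.33333 ≈ 320.00 mg.

320 mg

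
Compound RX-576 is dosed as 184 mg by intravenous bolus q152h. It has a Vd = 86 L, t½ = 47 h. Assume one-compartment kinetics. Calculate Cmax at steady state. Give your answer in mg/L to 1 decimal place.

2.4 mg/L

k = ln2/t½ = ln2/47 ≈ 0.014748 h⁻¹; fraction remaining f = e^(−kτ) = e^(−0.014748×152) ≈ 0.1063.
Accumulation ratio R = 1/(1 − f) ≈ 1/0.8937 ≈ 1.1189.
Single-dose peak C₀ = D/Vd = 184/86 ≈ 2.140 mg/L.
Cmax,ss = C₀/(1 − f) ≈ 2.140/0.8937 ≈ 2.395 mg/L.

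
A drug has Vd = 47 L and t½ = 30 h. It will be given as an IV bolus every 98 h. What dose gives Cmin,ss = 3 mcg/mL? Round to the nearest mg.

1216 mg

τ/t½ = 98/30 ≈ 3.2667, so f = (1/2)^(98/30) ≈ 0.103905.
Cmin,ss = (D/Vd)·f/(1−f), so D = Cmin,ss·Vd·(1−f)/f.
D = 3 × 47 × (1−f)/f ≈ 3 × 47 × 8.62418 ≈ 1216.01 mg.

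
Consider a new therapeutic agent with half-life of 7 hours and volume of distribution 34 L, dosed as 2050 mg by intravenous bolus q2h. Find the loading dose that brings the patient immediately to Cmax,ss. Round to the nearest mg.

11410 mg

f = (1/2)^(2/7) ≈ 0.820335; accumulation ratio R = 1/(1−f) ≈ 5.56591.
Loading dose to hit Cmax,ss on first dose: D_load = D_maint·R ≈ 2050 × 5.56591 ≈ 11410.12 mg.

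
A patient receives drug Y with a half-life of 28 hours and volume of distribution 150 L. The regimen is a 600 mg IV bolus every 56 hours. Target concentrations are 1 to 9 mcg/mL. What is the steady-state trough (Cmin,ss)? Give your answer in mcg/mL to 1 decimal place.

1.3 mcg/mL

The dosing interval is 2 half-lives, so f = 2^(−2) = 0.25.
Accumulation ratio R = 1/(1 − f) = 1/0.75 = 4/3.
Single-dose peak C₀ = D/Vd = 600/150 = 4 mcg/mL.
Steady-state peak Cmax,ss = C₀·R = 4 × 4/3 ≈ 5.333 mcg/mL.
Steady-state trough Cmin,ss = Cmax,ss·f ≈ 5.333 × 0.25 ≈ 1.333 mcg/mL.
Trough 1.3 mcg/mL vs MEC 1 mcg/mL: adequate.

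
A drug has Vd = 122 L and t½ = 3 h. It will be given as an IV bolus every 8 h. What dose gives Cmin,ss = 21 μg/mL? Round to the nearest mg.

τ/t½ = 8/3 ≈ 2.6667, so f = (1/2)^(8/3) ≈ 0.157490.
Cmin,ss = (D/Vd)·f/(1−f), so D = Cmin,ss·Vd·(1−f)/f.
D = 21 × 122 × (1−f)/f ≈ 21 × 122 × 5.34961 ≈ 13705.70 mg.

13706 mg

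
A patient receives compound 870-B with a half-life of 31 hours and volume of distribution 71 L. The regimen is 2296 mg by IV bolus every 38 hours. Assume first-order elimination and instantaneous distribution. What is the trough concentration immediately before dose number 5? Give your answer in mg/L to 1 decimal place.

f = (1/2)^(τ/t½) = (1/2)^(38/31) ≈ 0.4276.
C₀ = D/Vd = 2296/71 ≈ 32.338 mg/L.
Before the 5th dose, 4 doses have been given. Superposition: Cmin = C₀·(f + f² + … + f^4).
≈ 32.338 × (0.4276 + 0.1828 + 0.0782 + 0.0334) ≈ 32.338 × 0.7220 ≈ 23.348 mg/L.

23.3 mg/L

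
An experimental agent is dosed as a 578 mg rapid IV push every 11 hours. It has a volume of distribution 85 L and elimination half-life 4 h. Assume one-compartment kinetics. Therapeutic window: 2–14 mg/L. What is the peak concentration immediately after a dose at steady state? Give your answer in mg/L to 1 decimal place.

τ/t½ = 11/4 ≈ 2.75, so fraction remaining f = (1/2)^(11/4) ≈ 0.1487.
Accumulation ratio R = 1/(1 − f) ≈ 1/0.8513 ≈ 1.1747.
Each bolus raises the concentration by D/Vd = 578/85 ≈ 6.800 mg/L.
Steady-state peak Cmax,ss = C₀·R ≈ 6.800 × 1.1747 ≈ 7.988 mg/L.
Peak 8.0 mg/L vs MTC 14 mg/L: below toxic threshold.

8.0 mg/L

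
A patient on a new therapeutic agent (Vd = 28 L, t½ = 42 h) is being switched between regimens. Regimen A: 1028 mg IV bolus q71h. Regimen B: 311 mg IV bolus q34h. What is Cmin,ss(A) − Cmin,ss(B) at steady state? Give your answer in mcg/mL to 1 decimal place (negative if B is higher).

1.7 mcg/mL

Regimen A: f = (1/2)^(71/42) ≈ 0.3098; Cmin,ss = (1028/28)·f/(1−f) ≈ 16.479 mcg/mL.
Regimen B: f = (1/2)^(34/42) ≈ 0.5706; Cmin,ss = (311/28)·f/(1−f) ≈ 14.760 mcg/mL.
Difference ≈ 16.479 − 14.760 ≈ 1.719 mcg/mL.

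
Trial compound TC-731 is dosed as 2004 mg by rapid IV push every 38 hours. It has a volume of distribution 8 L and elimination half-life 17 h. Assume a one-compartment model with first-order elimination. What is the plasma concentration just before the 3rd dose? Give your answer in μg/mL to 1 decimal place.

f = (1/2)^(τ/t½) = (1/2)^(38/17) ≈ 0.2124.
C₀ = D/Vd = 2004/8 ≈ 250.500 μg/mL.
Before the 3rd dose, 2 doses have been given. Superposition: Cmin = C₀·(f + f²).
≈ 250.500 × (0.2124 + 0.0451) ≈ 250.500 × 0.2575 ≈ 64.504 μg/mL.

64.5 μg/mL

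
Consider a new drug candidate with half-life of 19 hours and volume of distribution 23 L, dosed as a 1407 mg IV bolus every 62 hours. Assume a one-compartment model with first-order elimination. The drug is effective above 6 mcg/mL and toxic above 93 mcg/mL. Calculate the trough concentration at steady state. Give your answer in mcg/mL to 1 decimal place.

7.1 mcg/mL

τ/t½ = 62/19 ≈ 3.2632, so fraction remaining f = (1/2)^(62/19) ≈ 0.1042.
Accumulation ratio R = 1/(1 − f) ≈ 1/0.8958 ≈ 1.1163.
Single-dose peak C₀ = D/Vd = 1407/23 ≈ 61.174 mcg/mL.
Cmax,ss = C₀/(1 − f) ≈ 61.174/0.8958 ≈ 68.290 mcg/mL.
Steady-state trough Cmin,ss = Cmax,ss·f ≈ 68.290 × 0.1042 ≈ 7.116 mcg/mL.
Trough 7.1 mcg/mL vs MEC 6 mcg/mL: adequate.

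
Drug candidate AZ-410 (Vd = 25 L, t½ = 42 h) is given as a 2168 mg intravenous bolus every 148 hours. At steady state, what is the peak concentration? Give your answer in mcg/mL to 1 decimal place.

τ/t½ = 148/42 ≈ 3.5238, so fraction remaining f = (1/2)^(148/42) ≈ 0.0869.
Accumulation ratio R = 1/(1 − f) ≈ 1/0.9131 ≈ 1.0952.
Single-dose peak C₀ = D/Vd = 2168/25 ≈ 86.720 mcg/mL.
Steady-state peak Cmax,ss = C₀·R ≈ 86.720 × 1.0952 ≈ 94.976 mcg/mL.

95.0 mcg/mL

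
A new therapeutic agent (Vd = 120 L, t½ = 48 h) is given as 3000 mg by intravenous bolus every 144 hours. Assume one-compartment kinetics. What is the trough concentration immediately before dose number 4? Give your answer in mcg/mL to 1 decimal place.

f = (1/2)^(τ/t½) = (1/2)^(144/48) ≈ 0.1250.
C₀ = D/Vd = 3000/120 ≈ 25.000 mcg/mL.
Before the 4th dose, 3 doses have been given. Superposition: Cmin = C₀·(f + f² + … + f^3).
≈ 25.000 × (0.1250 + 0.0156 + 0.0020) ≈ 25.000 × 0.1426 ≈ 3.565 mcg/mL.

3.6 mcg/mL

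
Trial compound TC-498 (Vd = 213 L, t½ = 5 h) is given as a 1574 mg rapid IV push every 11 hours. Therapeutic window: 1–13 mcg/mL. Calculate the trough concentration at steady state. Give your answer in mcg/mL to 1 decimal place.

2.1 mcg/mL

Over one 11-h interval, 11/5 ≈ 2.2 half-lives elapse, leaving f ≈ 0.2176 of each dose.
At steady state, accumulation factor R = 1/(1 − e^(−kτ)) ≈ 1.2781.
Single-dose peak C₀ = D/Vd = 1574/213 ≈ 7.390 mcg/mL.
Cmax,ss = C₀/(1 − f) ≈ 7.390/0.7824 ≈ 9.445 mcg/mL.
One interval later, Cmin,ss = Cmax,ss·e^(−kτ) ≈ 9.445 × 0.2176 ≈ 2.055 mcg/mL.
Trough 2.1 mcg/mL vs MEC 1 mcg/mL: adequate.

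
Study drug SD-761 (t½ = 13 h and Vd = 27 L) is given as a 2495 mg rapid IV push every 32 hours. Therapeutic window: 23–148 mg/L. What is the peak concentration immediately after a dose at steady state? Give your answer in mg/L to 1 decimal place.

112.9 mg/L

k = ln2/t½ = ln2/13 ≈ 0.053319 h⁻¹; fraction remaining f = e^(−kτ) = e^(−0.053319×32) ≈ 0.1816.
At steady state, accumulation factor R = 1/(1 − e^(−kτ)) ≈ 1.2219.
Each bolus raises the concentration by D/Vd = 2495/27 ≈ 92.407 mg/L.
Cmax,ss = C₀/(1 − f) ≈ 92.407/0.8184 ≈ 112.912 mg/L.
Peak 112.9 mg/L vs MTC 148 mg/L: below toxic threshold.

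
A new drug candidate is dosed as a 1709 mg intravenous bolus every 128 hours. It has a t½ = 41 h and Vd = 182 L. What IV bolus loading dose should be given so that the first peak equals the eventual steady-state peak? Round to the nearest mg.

1931 mg

f = (1/2)^(128/41) ≈ 0.114868; accumulation ratio R = 1/(1−f) ≈ 1.12977.
Loading dose to hit Cmax,ss on first dose: D_load = D_maint·R ≈ 1709 × 1.12977 ≈ 1930.78 mg.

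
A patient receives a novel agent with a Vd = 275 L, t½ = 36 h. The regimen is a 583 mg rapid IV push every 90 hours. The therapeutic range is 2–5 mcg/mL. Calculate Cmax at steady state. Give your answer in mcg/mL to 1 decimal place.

2.6 mcg/mL

k = ln2/t½ = ln2/36 ≈ 0.019254 h⁻¹; fraction remaining f = e^(−kτ) = e^(−0.019254×90) ≈ 0.1768.
Accumulation ratio R = 1/(1 − f) ≈ 1/0.8232 ≈ 1.2148.
Each bolus raises the concentration by D/Vd = 583/275 ≈ 2.120 mcg/mL.
Steady-state peak Cmax,ss = C₀·R ≈ 2.120 × 1.2148 ≈ 2.575 mcg/mL.
Peak 2.6 mcg/mL vs MTC 5 mcg/mL: below toxic threshold.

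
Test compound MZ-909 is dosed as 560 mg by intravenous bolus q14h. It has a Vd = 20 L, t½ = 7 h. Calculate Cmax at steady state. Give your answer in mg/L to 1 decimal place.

37.3 mg/L

τ = 14 h = 2 half-lives, so f = (1/2)^2 = 0.25.
At steady state, R = 1/(1 − 0.25) = 4/3.
Single-dose peak C₀ = D/Vd = 560/20 = 28 mg/L.
Steady-state peak Cmax,ss = C₀·R = 28 × 4/3 ≈ 37.333 mg/L.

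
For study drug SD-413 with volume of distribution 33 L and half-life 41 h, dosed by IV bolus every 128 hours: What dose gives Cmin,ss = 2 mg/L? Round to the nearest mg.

509 mg

τ/t½ = 128/41 ≈ 3.122, so f = (1/2)^(128/41) ≈ 0.114868.
Cmin,ss = (D/Vd)·f/(1−f), so D = Cmin,ss·Vd·(1−f)/f.
D = 2 × 33 × (1−f)/f ≈ 2 × 33 × 7.70564 ≈ 508.57 mg.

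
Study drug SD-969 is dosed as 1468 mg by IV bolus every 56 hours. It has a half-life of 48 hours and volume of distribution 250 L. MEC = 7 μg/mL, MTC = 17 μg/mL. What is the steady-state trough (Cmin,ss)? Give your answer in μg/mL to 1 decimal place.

4.7 μg/mL

k = ln2/t½ = ln2/48 ≈ 0.014441 h⁻¹; fraction remaining f = e^(−kτ) = e^(−0.014441×56) ≈ 0.4454.
Accumulation ratio R = 1/(1 − f) ≈ 1/0.5546 ≈ 1.8031.
Single-dose peak C₀ = D/Vd = 1468/250 ≈ 5.872 μg/mL.
Steady-state peak Cmax,ss = C₀·R ≈ 5.872 × 1.8031 ≈ 10.588 μg/mL.
One interval later, Cmin,ss = Cmax,ss·e^(−kτ) ≈ 10.588 × 0.4454 ≈ 4.716 μg/mL.
Trough 4.7 μg/mL vs MEC 7 μg/mL: subtherapeutic.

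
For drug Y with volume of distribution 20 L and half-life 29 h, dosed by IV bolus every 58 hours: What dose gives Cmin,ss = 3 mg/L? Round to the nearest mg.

180 mg

τ/t½ = 58/29 ≈ 2, so f = (1/2)^(58/29) ≈ 0.250000.
Cmin,ss = (D/Vd)·f/(1−f), so D = Cmin,ss·Vd·(1−f)/f.
D = 3 × 20 × (1−f)/f ≈ 3 × 20 × 3.00000 ≈ 180.00 mg.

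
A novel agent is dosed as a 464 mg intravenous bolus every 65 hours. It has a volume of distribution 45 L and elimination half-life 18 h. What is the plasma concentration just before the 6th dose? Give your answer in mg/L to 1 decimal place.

f = (1/2)^(τ/t½) = (1/2)^(65/18) ≈ 0.0818.
C₀ = D/Vd = 464/45 ≈ 10.311 mg/L.
Before the 6th dose, 5 doses have been given. Superposition: Cmin = C₀·(f + f² + … + f^5).
≈ 10.311 × (0.0818 + 0.0067 + 0.0005 + 0.0000 + 0.0000) ≈ 10.311 × 0.0890 ≈ 0.918 mg/L.

0.9 mg/L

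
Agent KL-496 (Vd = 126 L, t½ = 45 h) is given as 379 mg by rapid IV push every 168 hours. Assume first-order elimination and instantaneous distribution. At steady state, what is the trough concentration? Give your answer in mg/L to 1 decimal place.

0.2 mg/L

k = ln2/t½ = ln2/45 ≈ 0.015403 h⁻¹; fraction remaining f = e^(−kτ) = e^(−0.015403×168) ≈ 0.0752.
At steady state, accumulation factor R = 1/(1 − e^(−kτ)) ≈ 1.0813.
Single-dose peak C₀ = D/Vd = 379/126 ≈ 3.008 mg/L.
Cmax,ss = C₀/(1 − f) ≈ 3.008/0.9248 ≈ 3.253 mg/L.
One interval later, Cmin,ss = Cmax,ss·e^(−kτ) ≈ 3.253 × 0.0752 ≈ 0.245 mg/L.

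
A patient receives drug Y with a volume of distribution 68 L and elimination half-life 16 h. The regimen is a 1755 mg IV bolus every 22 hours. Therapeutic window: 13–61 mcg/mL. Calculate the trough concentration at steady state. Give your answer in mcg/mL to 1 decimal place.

k = ln2/t½ = ln2/16 ≈ 0.043322 h⁻¹; fraction remaining f = e^(−kτ) = e^(−0.043322×22) ≈ 0.3856.
Each bolus raises the concentration by D/Vd = 1755/68 ≈ 25.809 mcg/mL.
Steady-state trough Cmin,ss = C₀·f/(1−f) ≈ 25.809 × 0.3856/0.6144 ≈ 16.198 mcg/mL.
Trough 16.2 mcg/mL vs MEC 13 mcg/mL: adequate.

16.2 mcg/mL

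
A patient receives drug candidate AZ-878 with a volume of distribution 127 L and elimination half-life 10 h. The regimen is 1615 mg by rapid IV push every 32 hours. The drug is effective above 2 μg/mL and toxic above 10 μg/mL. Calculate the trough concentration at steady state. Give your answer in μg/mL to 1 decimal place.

τ/t½ = 32/10 ≈ 3.2, so fraction remaining f = (1/2)^(32/10) ≈ 0.1088.
Accumulation ratio R = 1/(1 − f) ≈ 1/0.8912 ≈ 1.1221.
Each bolus raises the concentration by D/Vd = 1615/127 ≈ 12.717 μg/mL.
Steady-state peak Cmax,ss = C₀·R ≈ 12.717 × 1.1221 ≈ 14.270 μg/mL.
Steady-state trough Cmin,ss = Cmax,ss·f ≈ 14.270 × 0.1088 ≈ 1.553 μg/mL.
Trough 1.6 μg/mL vs MEC 2 μg/mL: subtherapeutic.

1.6 μg/mL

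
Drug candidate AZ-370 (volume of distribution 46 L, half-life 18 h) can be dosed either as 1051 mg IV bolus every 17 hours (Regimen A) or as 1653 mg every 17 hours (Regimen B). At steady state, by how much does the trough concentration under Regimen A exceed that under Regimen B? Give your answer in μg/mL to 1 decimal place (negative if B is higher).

-14.2 μg/mL

Regimen A: f = (1/2)^(17/18) ≈ 0.5196; Cmin,ss = (1051/46)·f/(1−f) ≈ 24.712 μg/mL.
Regimen B: f = (1/2)^(17/18) ≈ 0.5196; Cmin,ss = (1653/46)·f/(1−f) ≈ 38.867 μg/mL.
Difference ≈ 24.712 − 38.867 ≈ -14.155 μg/mL.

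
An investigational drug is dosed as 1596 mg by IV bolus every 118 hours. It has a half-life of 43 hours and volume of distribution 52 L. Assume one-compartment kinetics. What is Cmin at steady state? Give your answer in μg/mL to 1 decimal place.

τ/t½ = 118/43 ≈ 2.7442, so fraction remaining f = (1/2)^(118/43) ≈ 0.1493.
Single-dose peak C₀ = D/Vd = 1596/52 ≈ 30.692 μg/mL.
Steady-state trough Cmin,ss = C₀·f/(1−f) ≈ 30.692 × 0.1493/0.8507 ≈ 5.387 μg/mL.

5.4 μg/mL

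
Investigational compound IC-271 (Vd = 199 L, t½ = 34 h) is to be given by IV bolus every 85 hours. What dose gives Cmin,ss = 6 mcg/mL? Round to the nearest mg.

5560 mg

τ/t½ = 85/34 ≈ 2.5, so f = (1/2)^(85/34) ≈ 0.176777.
Cmin,ss = (D/Vd)·f/(1−f), so D = Cmin,ss·Vd·(1−f)/f.
D = 6 × 199 × (1−f)/f ≈ 6 × 199 × 4.65684 ≈ 5560.27 mg.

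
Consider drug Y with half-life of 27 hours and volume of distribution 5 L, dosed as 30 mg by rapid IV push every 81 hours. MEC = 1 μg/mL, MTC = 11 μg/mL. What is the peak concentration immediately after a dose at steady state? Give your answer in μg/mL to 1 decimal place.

6.9 μg/mL

The dosing interval is 3 half-lives, so f = 2^(−3) = 0.125.
Accumulation ratio R = 1/(1 − f) = 1/0.875 = 8/7.
Single-dose peak C₀ = D/Vd = 30/5 = 6 μg/mL.
Steady-state peak Cmax,ss = C₀·R = 6 × 8/7 ≈ 6.857 μg/mL.
Peak 6.9 μg/mL vs MTC 11 μg/mL: below toxic threshold.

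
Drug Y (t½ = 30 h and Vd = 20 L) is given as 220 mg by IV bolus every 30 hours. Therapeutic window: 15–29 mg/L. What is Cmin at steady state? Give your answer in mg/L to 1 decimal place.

τ = 30 h = 1 half-life, so f = (1/2)^1 = 0.5.
At steady state, R = 1/(1 − 0.5) = 2/1.
Single-dose peak C₀ = D/Vd = 220/20 = 11 mg/L.
Steady-state peak Cmax,ss = C₀·R = 11 × 2/1 ≈ 22.000 mg/L.
Steady-state trough Cmin,ss = Cmax,ss·f ≈ 22.000 × 0.5 ≈ 11.000 mg/L.
Trough 11.0 mg/L vs MEC 15 mg/L: subtherapeutic.

11.0 mg/L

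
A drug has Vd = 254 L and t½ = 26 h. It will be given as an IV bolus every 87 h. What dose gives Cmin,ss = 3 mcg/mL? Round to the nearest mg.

6987 mg

τ/t½ = 87/26 ≈ 3.3462, so f = (1/2)^(87/26) ≈ 0.098335.
Cmin,ss = (D/Vd)·f/(1−f), so D = Cmin,ss·Vd·(1−f)/f.
D = 3 × 254 × (1−f)/f ≈ 3 × 254 × 9.16932 ≈ 6987.02 mg.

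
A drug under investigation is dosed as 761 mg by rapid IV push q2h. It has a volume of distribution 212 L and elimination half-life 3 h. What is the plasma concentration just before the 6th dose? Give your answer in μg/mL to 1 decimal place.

5.5 μg/mL

f = (1/2)^(τ/t½) = (1/2)^(2/3) ≈ 0.6300.
C₀ = D/Vd = 761/212 ≈ 3.590 μg/mL.
Before the 6th dose, 5 doses have been given. Superposition: Cmin = C₀·(f + f² + … + f^5).
≈ 3.590 × (0.6300 + 0.3969 + 0.2500 + 0.1575 + 0.0992) ≈ 3.590 × 1.5336 ≈ 5.506 μg/mL.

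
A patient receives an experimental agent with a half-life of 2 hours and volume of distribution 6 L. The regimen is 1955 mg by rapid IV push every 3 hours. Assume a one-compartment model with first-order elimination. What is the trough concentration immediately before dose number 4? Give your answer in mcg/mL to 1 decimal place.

170.3 mcg/mL

f = (1/2)^(τ/t½) = (1/2)^(3/2) ≈ 0.3536.
C₀ = D/Vd = 1955/6 ≈ 325.833 mcg/mL.
Before the 4th dose, 3 doses have been given. Superposition: Cmin = C₀·(f + f² + … + f^3).
≈ 325.833 × (0.3536 + 0.1250 + 0.0442) ≈ 325.833 × 0.5228 ≈ 170.345 mcg/mL.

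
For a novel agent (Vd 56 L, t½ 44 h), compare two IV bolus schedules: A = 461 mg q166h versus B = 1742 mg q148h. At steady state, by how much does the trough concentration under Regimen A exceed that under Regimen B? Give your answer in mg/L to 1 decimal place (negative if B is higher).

-2.7 mg/L

Regimen A: f = (1/2)^(166/44) ≈ 0.0732; Cmin,ss = (461/56)·f/(1−f) ≈ 0.650 mg/L.
Regimen B: f = (1/2)^(148/44) ≈ 0.0972; Cmin,ss = (1742/56)·f/(1−f) ≈ 3.349 mg/L.
Difference ≈ 0.650 − 3.349 ≈ -2.699 mg/L.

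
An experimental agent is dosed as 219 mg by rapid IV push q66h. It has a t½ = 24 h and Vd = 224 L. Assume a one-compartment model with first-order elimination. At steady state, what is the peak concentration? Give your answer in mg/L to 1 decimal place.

1.1 mg/L

Over one 66-h interval, 66/24 ≈ 2.75 half-lives elapse, leaving f ≈ 0.1487 of each dose.
At steady state, accumulation factor R = 1/(1 − e^(−kτ)) ≈ 1.1747.
Each bolus raises the concentration by D/Vd = 219/224 ≈ 0.978 mg/L.
Steady-state peak Cmax,ss = C₀·R ≈ 0.978 × 1.1747 ≈ 1.149 mg/L.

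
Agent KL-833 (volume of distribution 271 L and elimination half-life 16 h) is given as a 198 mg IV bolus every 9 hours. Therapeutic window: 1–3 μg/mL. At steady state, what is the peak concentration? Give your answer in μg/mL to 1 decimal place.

Over one 9-h interval, 9/16 ≈ 0.5625 half-lives elapse, leaving f ≈ 0.6771 of each dose.
At steady state, accumulation factor R = 1/(1 − e^(−kτ)) ≈ 3.0969.
Single-dose peak C₀ = D/Vd = 198/271 ≈ 0.731 μg/mL.
Steady-state peak Cmax,ss = C₀·R ≈ 0.731 × 3.0969 ≈ 2.264 μg/mL.
Peak 2.3 μg/mL vs MTC 3 μg/mL: below toxic threshold.

2.3 μg/mL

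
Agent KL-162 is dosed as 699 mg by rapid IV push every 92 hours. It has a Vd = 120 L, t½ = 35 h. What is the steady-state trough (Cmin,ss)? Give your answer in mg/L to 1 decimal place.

τ/t½ = 92/35 ≈ 2.6286, so fraction remaining f = (1/2)^(92/35) ≈ 0.1617.
Accumulation ratio R = 1/(1 − f) ≈ 1/0.8383 ≈ 1.1929.
Each bolus raises the concentration by D/Vd = 699/120 ≈ 5.825 mg/L.
Steady-state peak Cmax,ss = C₀·R ≈ 5.825 × 1.1929 ≈ 6.949 mg/L.
Steady-state trough Cmin,ss = Cmax,ss·f ≈ 6.949 × 0.1617 ≈ 1.124 mg/L.

1.1 mg/L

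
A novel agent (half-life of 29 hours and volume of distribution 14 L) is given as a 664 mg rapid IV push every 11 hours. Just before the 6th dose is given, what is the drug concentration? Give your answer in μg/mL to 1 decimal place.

f = (1/2)^(τ/t½) = (1/2)^(11/29) ≈ 0.7688.
C₀ = D/Vd = 664/14 ≈ 47.429 μg/mL.
Before the 6th dose, 5 doses have been given. Superposition: Cmin = C₀·(f + f² + … + f^5).
≈ 47.429 × (0.7688 + 0.5911 + 0.4544 + 0.3493 + 0.2686) ≈ 47.429 × 2.4322 ≈ 115.357 μg/mL.

115.4 μg/mL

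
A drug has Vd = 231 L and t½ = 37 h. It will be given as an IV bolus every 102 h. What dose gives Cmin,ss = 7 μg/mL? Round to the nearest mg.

τ/t½ = 102/37 ≈ 2.7568, so f = (1/2)^(102/37) ≈ 0.147956.
Cmin,ss = (D/Vd)·f/(1−f), so D = Cmin,ss·Vd·(1−f)/f.
D = 7 × 231 × (1−f)/f ≈ 7 × 231 × 5.75877 ≈ 9311.93 mg.

9312 mg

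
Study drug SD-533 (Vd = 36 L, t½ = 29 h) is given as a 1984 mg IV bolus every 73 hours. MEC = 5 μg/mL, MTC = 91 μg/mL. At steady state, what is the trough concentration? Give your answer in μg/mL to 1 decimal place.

τ/t½ = 73/29 ≈ 2.5172, so fraction remaining f = (1/2)^(73/29) ≈ 0.1747.
At steady state, accumulation factor R = 1/(1 − e^(−kτ)) ≈ 1.2117.
Each bolus raises the concentration by D/Vd = 1984/36 ≈ 55.111 μg/mL.
Cmax,ss = C₀/(1 − f) ≈ 55.111/0.8253 ≈ 66.777 μg/mL.
Steady-state trough Cmin,ss = Cmax,ss·f ≈ 66.777 × 0.1747 ≈ 11.666 μg/mL.
Trough 11.7 μg/mL vs MEC 5 μg/mL: adequate.

11.7 μg/mL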